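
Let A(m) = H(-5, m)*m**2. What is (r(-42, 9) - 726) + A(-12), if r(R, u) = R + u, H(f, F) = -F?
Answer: 969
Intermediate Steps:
A(m) = -m**3 (A(m) = (-m)*m**2 = -m**3)
(r(-42, 9) - 726) + A(-12) = ((-42 + 9) - 726) - 1*(-12)**3 = (-33 - 726) - 1*(-1728) = -759 + 1728 = 969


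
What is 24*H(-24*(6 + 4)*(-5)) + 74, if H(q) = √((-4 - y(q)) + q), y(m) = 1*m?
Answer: 74 + 48*I ≈ 74.0 + 48.0*I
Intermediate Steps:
y(m) = m
H(q) = 2*I (H(q) = √((-4 - q) + q) = √(-4) = 2*I)
24*H(-24*(6 + 4)*(-5)) + 74 = 24*(2*I) + 74 = 48*I + 74 = 74 + 48*I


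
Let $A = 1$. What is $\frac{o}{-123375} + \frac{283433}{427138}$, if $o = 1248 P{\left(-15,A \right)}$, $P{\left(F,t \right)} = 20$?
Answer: $\frac{39523873}{85688050} \approx 0.46125$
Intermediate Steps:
$o = 24960$ ($o = 1248 \cdot 20 = 24960$)
$\frac{o}{-123375} + \frac{283433}{427138} = \frac{24960}{-123375} + \frac{283433}{427138} = 24960 \left(- \frac{1}{123375}\right) + 283433 \cdot \frac{1}{427138} = - \frac{1664}{8225} + \frac{6913}{10418} = \frac{39523873}{85688050}$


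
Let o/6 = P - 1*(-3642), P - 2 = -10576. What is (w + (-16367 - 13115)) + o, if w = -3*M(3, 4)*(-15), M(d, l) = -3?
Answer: -71209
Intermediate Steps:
P = -10574 (P = 2 - 10576 = -10574)
o = -41592 (o = 6*(-10574 - 1*(-3642)) = 6*(-10574 + 3642) = 6*(-6932) = -41592)
w = -135 (w = -3*(-3)*(-15) = 9*(-15) = -135)
(w + (-16367 - 13115)) + o = (-135 + (-16367 - 13115)) - 41592 = (-135 - 29482) - 41592 = -29617 - 41592 = -71209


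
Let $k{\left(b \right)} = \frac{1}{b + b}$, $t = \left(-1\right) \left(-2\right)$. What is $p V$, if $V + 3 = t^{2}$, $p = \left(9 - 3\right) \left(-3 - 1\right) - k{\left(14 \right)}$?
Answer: $- \frac{673}{28} \approx -24.036$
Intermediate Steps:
$t = 2$
$k{\left(b \right)} = \frac{1}{2 b}$
$p = - \frac{673}{28}$ ($p = \left(9 - 3\right) \left(-3 - 1\right) - \frac{1}{2 \cdot 14} = 6 \left(-3 - 1\right) - \frac{1}{2} \cdot \frac{1}{14} = 6 \left(-4\right) - \frac{1}{28} = -24 - \frac{1}{28} = - \frac{673}{28} \approx -24.036$)
$V = 1$ ($V = -3 + 2^{2} = -3 + 4 = 1$)
$p V = \left(- \frac{673}{28}\right) 1 = - \frac{673}{28}$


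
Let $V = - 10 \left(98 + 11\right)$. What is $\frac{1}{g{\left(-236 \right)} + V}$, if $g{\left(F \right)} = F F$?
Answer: $\frac{1}{54606} \approx 1.8313 \cdot 10^{-5}$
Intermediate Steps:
$g{\left(F \right)} = F^{2}$
$V = -1090$ ($V = \left(-10\right) 109 = -1090$)
$\frac{1}{g{\left(-236 \right)} + V} = \frac{1}{\left(-236\right)^{2} - 1090} = \frac{1}{55696 - 1090} = \frac{1}{54606}$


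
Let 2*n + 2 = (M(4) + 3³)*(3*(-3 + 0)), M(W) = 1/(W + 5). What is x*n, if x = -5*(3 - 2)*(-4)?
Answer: -2460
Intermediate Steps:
M(W) = 1/(5 + W)
n = -123 (n = -1 + ((1/(5 + 4) + 3³)*(3*(-3 + 0)))/2 = -1 + ((1/9 + 27)*(3*(-3)))/2 = -1 + ((⅑ + 27)*(-9))/2 = -1 + ((244/9)*(-9))/2 = -1 + (½)*(-244) = -1 - 122 = -123)
x = 20 (x = -5*1*(-4) = -5*(-4) = 20)
x*n = 20*(-123) = -2460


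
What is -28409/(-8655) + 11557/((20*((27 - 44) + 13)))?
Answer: -19550623/138480 ≈ -141.18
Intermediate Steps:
-28409/(-8655) + 11557/((20*((27 - 44) + 13))) = -28409*(-1/8655) + 11557/((20*(-17 + 13))) = 28409/8655 + 11557/((20*(-4))) = 28409/8655 + 11557/(-80) = 28409/8655 + 11557*(-1/80) = 28409/8655 - 11557/80 = -19550623/138480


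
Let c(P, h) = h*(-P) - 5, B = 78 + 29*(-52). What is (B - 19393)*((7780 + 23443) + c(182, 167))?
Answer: -17158152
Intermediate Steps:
B = -1430 (B = 78 - 1508 = -1430)
c(P, h) = -5 - P*h (c(P, h) = -P*h - 5 = -5 - P*h)
(B - 19393)*((7780 + 23443) + c(182, 167)) = (-1430 - 19393)*((7780 + 23443) + (-5 - 1*182*167)) = -20823*(31223 + (-5 - 30394)) = -20823*(31223 - 30399) = -20823*824 = -17158152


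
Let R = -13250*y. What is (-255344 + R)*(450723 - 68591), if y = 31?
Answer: -254535832408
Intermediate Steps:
R = -410750 (R = -13250*31 = -410750)
(-255344 + R)*(450723 - 68591) = (-255344 - 410750)*(450723 - 68591) = -666094*382132 = -254535832408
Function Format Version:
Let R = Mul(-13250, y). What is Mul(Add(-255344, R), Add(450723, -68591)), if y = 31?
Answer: -254535832408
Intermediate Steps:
R = -410750 (R = Mul(-13250, 31) = -410750)
Mul(Add(-255344, R), Add(450723, -68591)) = Mul(Add(-255344, -410750), Add(450723, -68591)) = Mul(-666094, 382132) = -254535832408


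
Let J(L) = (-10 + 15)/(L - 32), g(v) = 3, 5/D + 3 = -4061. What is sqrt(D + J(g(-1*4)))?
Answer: I*sqrt(150745190)/29464 ≈ 0.41671*I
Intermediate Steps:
D = -5/4064 (D = 5/(-3 - 4061) = 5/(-4064) = 5*(-1/4064) = -5/4064 ≈ -0.0012303)
J(L) = 5/(-32 + L)
sqrt(D + J(g(-1*4))) = sqrt(-5/4064 + 5/(-32 + 3)) = sqrt(-5/4064 + 5/(-29)) = sqrt(-5/4064 + 5*(-1/29)) = sqrt(-5/4064 - 5/29) = sqrt(-20465/117856) = I*sqrt(150745190)/29464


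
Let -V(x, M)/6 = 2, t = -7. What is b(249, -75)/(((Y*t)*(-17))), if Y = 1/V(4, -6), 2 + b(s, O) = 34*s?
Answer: -101568/119 ≈ -853.51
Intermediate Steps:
V(x, M) = -12 (V(x, M) = -6*2 = -12)
b(s, O) = -2 + 34*s
Y = -1/12 (Y = 1/(-12) = -1/12 ≈ -0.083333)
b(249, -75)/(((Y*t)*(-17))) = (-2 + 34*249)/((-1/12*(-7)*(-17))) = (-2 + 8466)/(((7/12)*(-17))) = 8464/(-119/12) = 8464*(-12/119) = -101568/119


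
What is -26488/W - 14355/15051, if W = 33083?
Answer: -10041119/5723359 ≈ -1.7544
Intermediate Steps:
-26488/W - 14355/15051 = -26488/33083 - 14355/15051 = -26488*1/33083 - 14355*1/15051 = -26488/33083 - 165/173 = -10041119/5723359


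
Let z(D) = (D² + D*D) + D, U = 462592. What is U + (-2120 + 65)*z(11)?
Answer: -57323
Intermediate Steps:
z(D) = D + 2*D² (z(D) = (D² + D²) + D = 2*D² + D = D + 2*D²)
U + (-2120 + 65)*z(11) = 462592 + (-2120 + 65)*(11*(1 + 2*11)) = 462592 - 22605*(1 + 22) = 462592 - 22605*23 = 462592 - 2055*253 = 462592 - 519915 = -57323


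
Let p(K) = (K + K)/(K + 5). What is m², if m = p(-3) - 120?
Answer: 15129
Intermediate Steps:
p(K) = 2*K/(5 + K) (p(K) = (2*K)/(5 + K) = 2*K/(5 + K))
m = -123 (m = 2*(-3)/(5 - 3) - 120 = 2*(-3)/2 - 120 = 2*(-3)*(½) - 120 = -3 - 120 = -123)
m² = (-123)² = 15129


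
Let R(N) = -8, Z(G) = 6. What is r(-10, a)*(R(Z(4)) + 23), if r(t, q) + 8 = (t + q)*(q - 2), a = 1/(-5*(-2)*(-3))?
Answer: 11161/60 ≈ 186.02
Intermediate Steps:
a = -1/30 (a = 1/(10*(-3)) = 1/(-30) = -1/30 ≈ -0.033333)
r(t, q) = -8 + (-2 + q)*(q + t) (r(t, q) = -8 + (t + q)*(q - 2) = -8 + (q + t)*(-2 + q) = -8 + (-2 + q)*(q + t))
r(-10, a)*(R(Z(4)) + 23) = (-8 + (-1/30)**2 - 2*(-1/30) - 2*(-10) - 1/30*(-10))*(-8 + 23) = (-8 + 1/900 + 1/15 + 20 + 1/3)*15 = (11161/900)*15 = 11161/60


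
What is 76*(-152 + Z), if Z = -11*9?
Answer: -19076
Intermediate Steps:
Z = -99
76*(-152 + Z) = 76*(-152 - 99) = 76*(-251) = -19076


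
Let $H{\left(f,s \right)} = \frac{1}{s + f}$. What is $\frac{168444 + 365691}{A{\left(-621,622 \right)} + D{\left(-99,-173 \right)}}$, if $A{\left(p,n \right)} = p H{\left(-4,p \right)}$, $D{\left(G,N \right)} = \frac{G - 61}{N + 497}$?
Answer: $\frac{27040584375}{25301} \approx 1.0688 \cdot 10^{6}$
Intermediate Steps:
$H{\left(f,s \right)} = \frac{1}{f + s}$
$D{\left(G,N \right)} = \frac{-61 + G}{497 + N}$
$A{\left(p,n \right)} = \frac{p}{-4 + p}$
$\frac{168444 + 365691}{A{\left(-621,622 \right)} + D{\left(-99,-173 \right)}} = \frac{168444 + 365691}{- \frac{621}{-4 - 621} + \frac{-61 - 99}{497 - 173}} = \frac{534135}{- \frac{621}{-625} + \frac{1}{324} \left(-160\right)} = \frac{534135}{\left(-621\right) \left(- \frac{1}{625}\right) + \frac{1}{324} \left(-160\right)} = \frac{534135}{\frac{621}{625} - \frac{40}{81}} = \frac{534135}{\frac{25301}{50625}} = 534135 \cdot \frac{50625}{25301} = \frac{27040584375}{25301}$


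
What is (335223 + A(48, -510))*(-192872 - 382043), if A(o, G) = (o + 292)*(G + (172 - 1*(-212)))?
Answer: -168095372445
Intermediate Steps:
A(o, G) = (292 + o)*(384 + G) (A(o, G) = (292 + o)*(G + (172 + 212)) = (292 + o)*(G + 384) = (292 + o)*(384 + G))
(335223 + A(48, -510))*(-192872 - 382043) = (335223 + (112128 + 292*(-510) + 384*48 - 510*48))*(-192872 - 382043) = (335223 + (112128 - 148920 + 18432 - 24480))*(-574915) = (335223 - 42840)*(-574915) = 292383*(-574915) = -168095372445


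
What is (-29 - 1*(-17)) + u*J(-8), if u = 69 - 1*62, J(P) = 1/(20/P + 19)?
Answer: -382/33 ≈ -11.576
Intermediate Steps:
J(P) = 1/(19 + 20/P)
u = 7 (u = 69 - 62 = 7)
(-29 - 1*(-17)) + u*J(-8) = (-29 - 1*(-17)) + 7*(-8/(20 + 19*(-8))) = (-29 + 17) + 7*(-8/(20 - 152)) = -12 + 7*(-8/(-132)) = -12 + 7*(-8*(-1/132)) = -12 + 7*(2/33) = -12 + 14/33 = -382/33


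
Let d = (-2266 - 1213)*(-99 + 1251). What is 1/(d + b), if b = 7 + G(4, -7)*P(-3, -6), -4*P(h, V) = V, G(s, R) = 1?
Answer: -2/8015599 ≈ -2.4951e-7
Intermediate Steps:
P(h, V) = -V/4
b = 17/2 (b = 7 + 1*(-¼*(-6)) = 7 + 1*(3/2) = 7 + 3/2 = 17/2 ≈ 8.5000)
d = -4007808 (d = -3479*1152 = -4007808)
1/(d + b) = 1/(-4007808 + 17/2) = 1/(-8015599/2) = -2/8015599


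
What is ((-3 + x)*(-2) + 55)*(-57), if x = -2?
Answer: -3705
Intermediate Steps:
((-3 + x)*(-2) + 55)*(-57) = ((-3 - 2)*(-2) + 55)*(-57) = (-5*(-2) + 55)*(-57) = (10 + 55)*(-57) = 65*(-57) = -3705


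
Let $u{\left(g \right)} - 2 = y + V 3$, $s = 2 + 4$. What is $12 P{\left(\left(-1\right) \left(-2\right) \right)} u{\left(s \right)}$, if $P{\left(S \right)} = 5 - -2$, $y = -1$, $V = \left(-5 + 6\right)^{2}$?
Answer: $336$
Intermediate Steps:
$V = 1$ ($V = 1^{2} = 1$)
$s = 6$
$P{\left(S \right)} = 7$ ($P{\left(S \right)} = 5 + 2 = 7$)
$u{\left(g \right)} = 4$ ($u{\left(g \right)} = 2 + \left(-1 + 1 \cdot 3\right) = 2 + \left(-1 + 3\right) = 2 + 2 = 4$)
$12 P{\left(\left(-1\right) \left(-2\right) \right)} u{\left(s \right)} = 12 \cdot 7 \cdot 4 = 84 \cdot 4 = 336$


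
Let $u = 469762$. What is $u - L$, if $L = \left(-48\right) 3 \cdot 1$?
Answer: $469906$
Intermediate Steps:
$L = -144$ ($L = \left(-144\right) 1 = -144$)
$u - L = 469762 - -144 = 469762 + 144 = 469906$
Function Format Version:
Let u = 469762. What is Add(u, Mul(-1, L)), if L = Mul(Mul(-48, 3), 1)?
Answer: 469906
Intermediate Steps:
L = -144 (L = Mul(-144, 1) = -144)
Add(u, Mul(-1, L)) = Add(469762, Mul(-1, -144)) = Add(469762, 144) = 469906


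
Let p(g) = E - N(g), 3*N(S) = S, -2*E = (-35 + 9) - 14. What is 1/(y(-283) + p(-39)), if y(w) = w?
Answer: -1/250 ≈ -0.0040000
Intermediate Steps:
E = 20 (E = -((-35 + 9) - 14)/2 = -(-26 - 14)/2 = -1/2*(-40) = 20)
N(S) = S/3
p(g) = 20 - g/3
1/(y(-283) + p(-39)) = 1/(-283 + (20 - 1/3*(-39))) = 1/(-283 + (20 + 13)) = 1/(-283 + 33) = 1/(-250) = -1/250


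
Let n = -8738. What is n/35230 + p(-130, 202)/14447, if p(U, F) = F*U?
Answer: -525688843/254483905 ≈ -2.0657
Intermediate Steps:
n/35230 + p(-130, 202)/14447 = -8738/35230 + (202*(-130))/14447 = -8738*1/35230 - 26260*1/14447 = -4369/17615 - 26260/14447 = -525688843/254483905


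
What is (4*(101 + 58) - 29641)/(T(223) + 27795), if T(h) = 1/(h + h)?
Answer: -12936230/12396571 ≈ -1.0435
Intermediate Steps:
T(h) = 1/(2*h)
(4*(101 + 58) - 29641)/(T(223) + 27795) = (4*(101 + 58) - 29641)/((1/2)/223 + 27795) = (4*159 - 29641)/((1/2)*(1/223) + 27795) = (636 - 29641)/(1/446 + 27795) = -29005/12396571/446 = -29005*446/12396571 = -12936230/12396571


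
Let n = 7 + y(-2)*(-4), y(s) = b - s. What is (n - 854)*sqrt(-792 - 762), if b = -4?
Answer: -839*I*sqrt(1554) ≈ -33074.0*I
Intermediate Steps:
y(s) = -4 - s
n = 15 (n = 7 + (-4 - 1*(-2))*(-4) = 7 + (-4 + 2)*(-4) = 7 - 2*(-4) = 7 + 8 = 15)
(n - 854)*sqrt(-792 - 762) = (15 - 854)*sqrt(-792 - 762) = -839*I*sqrt(1554)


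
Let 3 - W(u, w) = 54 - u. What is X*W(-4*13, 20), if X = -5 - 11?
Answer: 1648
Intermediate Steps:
W(u, w) = -51 + u (W(u, w) = 3 - (54 - u) = 3 + (-54 + u) = -51 + u)
X = -16
X*W(-4*13, 20) = -16*(-51 - 4*13) = -16*(-51 - 52) = -16*(-103) = 1648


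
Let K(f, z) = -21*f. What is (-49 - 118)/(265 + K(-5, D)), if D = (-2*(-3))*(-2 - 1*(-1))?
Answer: -167/370 ≈ -0.45135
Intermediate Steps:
D = -6 (D = 6*(-2 + 1) = 6*(-1) = -6)
(-49 - 118)/(265 + K(-5, D)) = (-49 - 118)/(265 - 21*(-5)) = -167/(265 + 105) = -167/370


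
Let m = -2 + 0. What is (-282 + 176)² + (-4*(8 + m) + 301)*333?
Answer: 103477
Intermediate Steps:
m = -2
(-282 + 176)² + (-4*(8 + m) + 301)*333 = (-282 + 176)² + (-4*(8 - 2) + 301)*333 = (-106)² + (-4*6 + 301)*333 = 11236 + (-24 + 301)*333 = 11236 + 277*333 = 11236 + 92241 = 103477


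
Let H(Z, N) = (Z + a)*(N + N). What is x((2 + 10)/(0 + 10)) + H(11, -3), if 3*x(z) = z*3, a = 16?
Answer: -804/5 ≈ -160.80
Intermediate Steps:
H(Z, N) = 2*N*(16 + Z) (H(Z, N) = (Z + 16)*(N + N) = (16 + Z)*(2*N) = 2*N*(16 + Z))
x(z) = z (x(z) = (z*3)/3 = (3*z)/3 = z)
x((2 + 10)/(0 + 10)) + H(11, -3) = (2 + 10)/(0 + 10) + 2*(-3)*(16 + 11) = 12/10 + 2*(-3)*27 = 12*(1/10) - 162 = 6/5 - 162 = -804/5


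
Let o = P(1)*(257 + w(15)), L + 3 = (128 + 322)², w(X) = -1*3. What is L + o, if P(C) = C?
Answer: 202751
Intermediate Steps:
w(X) = -3
L = 202497 (L = -3 + (128 + 322)² = -3 + 450² = -3 + 202500 = 202497)
o = 254 (o = 1*(257 - 3) = 1*254 = 254)
L + o = 202497 + 254 = 202751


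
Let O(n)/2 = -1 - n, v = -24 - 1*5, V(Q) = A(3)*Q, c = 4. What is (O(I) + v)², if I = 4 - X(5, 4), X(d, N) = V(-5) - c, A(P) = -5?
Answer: 9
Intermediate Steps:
V(Q) = -5*Q
v = -29 (v = -24 - 5 = -29)
X(d, N) = 21 (X(d, N) = -5*(-5) - 1*4 = 25 - 4 = 21)
I = -17 (I = 4 - 1*21 = 4 - 21 = -17)
O(n) = -2 - 2*n (O(n) = 2*(-1 - n) = -2 - 2*n)
(O(I) + v)² = ((-2 - 2*(-17)) - 29)² = ((-2 + 34) - 29)² = (32 - 29)² = 3² = 9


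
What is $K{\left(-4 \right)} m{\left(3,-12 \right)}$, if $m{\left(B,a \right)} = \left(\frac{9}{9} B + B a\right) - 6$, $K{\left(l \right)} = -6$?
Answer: $234$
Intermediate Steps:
$m{\left(B,a \right)} = -6 + B + B a$ ($m{\left(B,a \right)} = \left(9 \cdot \frac{1}{9} B + B a\right) - 6 = \left(1 B + B a\right) - 6 = \left(B + B a\right) - 6 = -6 + B + B a$)
$K{\left(-4 \right)} m{\left(3,-12 \right)} = - 6 \left(-6 + 3 + 3 \left(-12\right)\right) = - 6 \left(-6 + 3 - 36\right) = \left(-6\right) \left(-39\right) = 234$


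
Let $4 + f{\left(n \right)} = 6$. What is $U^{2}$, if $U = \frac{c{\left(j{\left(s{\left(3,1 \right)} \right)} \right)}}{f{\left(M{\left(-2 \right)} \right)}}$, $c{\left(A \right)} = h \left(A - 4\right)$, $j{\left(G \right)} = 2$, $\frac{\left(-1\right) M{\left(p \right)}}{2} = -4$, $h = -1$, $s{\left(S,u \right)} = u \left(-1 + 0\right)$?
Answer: $1$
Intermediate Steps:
$s{\left(S,u \right)} = - u$ ($s{\left(S,u \right)} = u \left(-1\right) = - u$)
$M{\left(p \right)} = 8$ ($M{\left(p \right)} = \left(-2\right) \left(-4\right) = 8$)
$c{\left(A \right)} = 4 - A$ ($c{\left(A \right)} = - (A - 4) = - (-4 + A) = 4 - A$)
$f{\left(n \right)} = 2$ ($f{\left(n \right)} = -4 + 6 = 2$)
$U = 1$ ($U = \frac{4 - 2}{2} = \left(4 - 2\right) \frac{1}{2} = 2 \cdot \frac{1}{2} = 1$)
$U^{2} = 1^{2} = 1$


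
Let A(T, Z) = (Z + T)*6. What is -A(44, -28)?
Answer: -96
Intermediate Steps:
A(T, Z) = 6*T + 6*Z (A(T, Z) = (T + Z)*6 = 6*T + 6*Z)
-A(44, -28) = -(6*44 + 6*(-28)) = -(264 - 168) = -1*96 = -96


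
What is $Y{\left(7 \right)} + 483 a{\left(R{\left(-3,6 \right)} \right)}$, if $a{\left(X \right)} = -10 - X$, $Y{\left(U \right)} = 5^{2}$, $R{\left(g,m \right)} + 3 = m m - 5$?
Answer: $-18329$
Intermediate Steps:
$R{\left(g,m \right)} = -8 + m^{2}$ ($R{\left(g,m \right)} = -3 + \left(m m - 5\right) = -3 + \left(m^{2} - 5\right) = -3 + \left(-5 + m^{2}\right) = -8 + m^{2}$)
$Y{\left(U \right)} = 25$
$Y{\left(7 \right)} + 483 a{\left(R{\left(-3,6 \right)} \right)} = 25 + 483 \left(-10 - \left(-8 + 6^{2}\right)\right) = 25 + 483 \left(-10 - \left(-8 + 36\right)\right) = 25 + 483 \left(-10 - 28\right) = 25 + 483 \left(-38\right) = 25 - 18354 = -18329$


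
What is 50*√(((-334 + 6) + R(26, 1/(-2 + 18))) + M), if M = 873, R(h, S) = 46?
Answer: 50*√591 ≈ 1215.5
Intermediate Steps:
50*√(((-334 + 6) + R(26, 1/(-2 + 18))) + M) = 50*√(((-334 + 6) + 46) + 873) = 50*√((-328 + 46) + 873) = 50*√(-282 + 873) = 50*√591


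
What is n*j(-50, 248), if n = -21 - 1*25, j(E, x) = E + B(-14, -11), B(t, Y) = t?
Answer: 2944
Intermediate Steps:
j(E, x) = -14 + E (j(E, x) = E - 14 = -14 + E)
n = -46 (n = -21 - 25 = -46)
n*j(-50, 248) = -46*(-14 - 50) = -46*(-64) = 2944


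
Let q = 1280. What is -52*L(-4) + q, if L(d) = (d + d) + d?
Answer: 1904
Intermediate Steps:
L(d) = 3*d (L(d) = 2*d + d = 3*d)
-52*L(-4) + q = -156*(-4) + 1280 = -52*(-12) + 1280 = 624 + 1280 = 1904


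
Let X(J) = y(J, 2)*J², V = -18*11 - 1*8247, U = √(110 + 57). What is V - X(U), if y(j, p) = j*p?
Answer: -8445 - 334*√167 ≈ -12761.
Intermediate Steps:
U = √167 ≈ 12.923
V = -8445 (V = -198 - 8247 = -8445)
X(J) = 2*J³ (X(J) = (J*2)*J² = (2*J)*J² = 2*J³)
V - X(U) = -8445 - 2*(√167)³ = -8445 - 2*167*√167 = -8445 - 334*√167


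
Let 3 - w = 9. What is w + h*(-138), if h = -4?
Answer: 546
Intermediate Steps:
w = -6 (w = 3 - 1*9 = 3 - 9 = -6)
w + h*(-138) = -6 - 4*(-138) = -6 + 552 = 546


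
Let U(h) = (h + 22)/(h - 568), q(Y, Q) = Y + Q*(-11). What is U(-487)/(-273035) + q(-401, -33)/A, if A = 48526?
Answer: -57729146/73568461645 ≈ -0.00078470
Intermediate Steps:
q(Y, Q) = Y - 11*Q
U(h) = (22 + h)/(-568 + h)
U(-487)/(-273035) + q(-401, -33)/A = ((22 - 487)/(-568 - 487))/(-273035) + (-401 - 11*(-33))/48526 = (-465/(-1055))*(-1/273035) + (-401 + 363)*(1/48526) = -1/1055*(-465)*(-1/273035) - 38*1/48526 = (93/211)*(-1/273035) - 1/1277 = -93/57610385 - 1/1277 = -57729146/73568461645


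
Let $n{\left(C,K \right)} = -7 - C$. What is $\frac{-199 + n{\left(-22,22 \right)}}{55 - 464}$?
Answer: $\frac{184}{409} \approx 0.44988$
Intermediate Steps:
$\frac{-199 + n{\left(-22,22 \right)}}{55 - 464} = \frac{-199 - -15}{55 - 464} = \frac{-199 + \left(-7 + 22\right)}{-409} = \left(-199 + 15\right) \left(- \frac{1}{409}\right) = \left(-184\right) \left(- \frac{1}{409}\right) = \frac{184}{409}$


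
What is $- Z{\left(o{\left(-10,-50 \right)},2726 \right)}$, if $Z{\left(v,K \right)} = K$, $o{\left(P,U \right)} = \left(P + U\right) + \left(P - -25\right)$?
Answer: $-2726$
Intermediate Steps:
$o{\left(P,U \right)} = 25 + U + 2 P$ ($o{\left(P,U \right)} = \left(P + U\right) + \left(P + 25\right) = \left(P + U\right) + \left(25 + P\right) = 25 + U + 2 P$)
$- Z{\left(o{\left(-10,-50 \right)},2726 \right)} = \left(-1\right) 2726 = -2726$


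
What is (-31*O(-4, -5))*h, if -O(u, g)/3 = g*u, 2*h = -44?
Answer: -40920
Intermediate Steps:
h = -22 (h = (½)*(-44) = -22)
O(u, g) = -3*g*u
(-31*O(-4, -5))*h = -(-93)*(-5)*(-4)*(-22) = -31*(-60)*(-22) = 1860*(-22) = -40920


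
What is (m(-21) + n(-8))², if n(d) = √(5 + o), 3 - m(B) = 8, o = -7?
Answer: (5 - I*√2)² ≈ 23.0 - 14.142*I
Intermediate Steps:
m(B) = -5 (m(B) = 3 - 1*8 = 3 - 8 = -5)
n(d) = I*√2 (n(d) = √(5 - 7) = √(-2) = I*√2)
(m(-21) + n(-8))² = (-5 + I*√2)²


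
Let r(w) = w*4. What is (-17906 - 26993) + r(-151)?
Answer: -45503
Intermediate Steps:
r(w) = 4*w
(-17906 - 26993) + r(-151) = (-17906 - 26993) + 4*(-151) = -44899 - 604 = -45503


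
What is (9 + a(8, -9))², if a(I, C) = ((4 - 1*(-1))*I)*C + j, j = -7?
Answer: 128164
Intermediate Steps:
a(I, C) = -7 + 5*C*I (a(I, C) = ((4 - 1*(-1))*I)*C - 7 = ((4 + 1)*I)*C - 7 = (5*I)*C - 7 = 5*C*I - 7 = -7 + 5*C*I)
(9 + a(8, -9))² = (9 + (-7 + 5*(-9)*8))² = (9 + (-7 - 360))² = (9 - 367)² = (-358)² = 128164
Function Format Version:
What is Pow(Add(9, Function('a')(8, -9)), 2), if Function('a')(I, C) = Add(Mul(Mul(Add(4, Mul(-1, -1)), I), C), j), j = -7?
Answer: 128164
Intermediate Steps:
Function('a')(I, C) = Add(-7, Mul(5, C, I)) (Function('a')(I, C) = Add(Mul(Mul(Add(4, Mul(-1, -1)), I), C), -7) = Add(Mul(Mul(Add(4, 1), I), C), -7) = Add(Mul(Mul(5, I), C), -7) = Add(Mul(5, C, I), -7) = Add(-7, Mul(5, C, I)))
Pow(Add(9, Function('a')(8, -9)), 2) = Pow(Add(9, Add(-7, Mul(5, -9, 8))), 2) = Pow(Add(9, Add(-7, -360)), 2) = Pow(Add(9, -367), 2) = Pow(-358, 2) = 128164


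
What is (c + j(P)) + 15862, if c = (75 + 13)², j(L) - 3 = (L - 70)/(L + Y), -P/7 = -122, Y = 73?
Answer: 21886327/927 ≈ 23610.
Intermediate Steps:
P = 854 (P = -7*(-122) = 854)
j(L) = 3 + (-70 + L)/(73 + L) (j(L) = 3 + (L - 70)/(L + 73) = 3 + (-70 + L)/(73 + L))
c = 7744 (c = 88² = 7744)
(c + j(P)) + 15862 = (7744 + (149 + 4*854)/(73 + 854)) + 15862 = (7744 + (149 + 3416)/927) + 15862 = (7744 + (1/927)*3565) + 15862 = (7744 + 3565/927) + 15862 = 7182253/927 + 15862 = 21886327/927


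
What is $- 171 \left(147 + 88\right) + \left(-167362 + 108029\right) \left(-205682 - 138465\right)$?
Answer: $20419233766$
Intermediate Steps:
$- 171 \left(147 + 88\right) + \left(-167362 + 108029\right) \left(-205682 - 138465\right) = \left(-171\right) 235 - -20419273951 = -40185 + 20419273951 = 20419233766$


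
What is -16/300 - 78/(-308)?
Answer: 2309/11550 ≈ 0.19991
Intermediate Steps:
-16/300 - 78/(-308) = -16*1/300 - 78*(-1/308) = -4/75 + 39/154 = 2309/11550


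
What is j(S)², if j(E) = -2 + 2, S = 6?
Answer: 0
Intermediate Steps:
j(E) = 0
j(S)² = 0² = 0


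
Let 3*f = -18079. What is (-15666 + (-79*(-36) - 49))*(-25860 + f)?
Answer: 1231226989/3 ≈ 4.1041e+8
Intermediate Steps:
f = -18079/3 (f = (⅓)*(-18079) = -18079/3 ≈ -6026.3)
(-15666 + (-79*(-36) - 49))*(-25860 + f) = (-15666 + (-79*(-36) - 49))*(-25860 - 18079/3) = (-15666 + (2844 - 49))*(-95659/3) = (-15666 + 2795)*(-95659/3) = -12871*(-95659/3) = 1231226989/3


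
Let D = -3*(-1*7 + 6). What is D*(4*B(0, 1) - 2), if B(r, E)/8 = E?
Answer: 90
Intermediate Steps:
B(r, E) = 8*E
D = 3 (D = -3*(-7 + 6) = -3*(-1) = 3)
D*(4*B(0, 1) - 2) = 3*(4*(8*1) - 2) = 3*(4*8 - 2) = 3*(32 - 2) = 3*30 = 90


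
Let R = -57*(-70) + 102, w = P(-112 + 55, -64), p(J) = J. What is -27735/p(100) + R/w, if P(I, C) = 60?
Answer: -4183/20 ≈ -209.15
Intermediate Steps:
w = 60
R = 4092 (R = 3990 + 102 = 4092)
-27735/p(100) + R/w = -27735/100 + 4092/60 = -27735*1/100 + 4092*(1/60) = -5547/20 + 341/5 = -4183/20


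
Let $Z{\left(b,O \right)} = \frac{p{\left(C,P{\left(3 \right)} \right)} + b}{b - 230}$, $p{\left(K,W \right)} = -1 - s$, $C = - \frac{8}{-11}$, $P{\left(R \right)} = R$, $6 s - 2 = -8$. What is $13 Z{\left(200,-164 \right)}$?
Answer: $- \frac{260}{3} \approx -86.667$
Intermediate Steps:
$s = -1$ ($s = \frac{1}{3} + \frac{1}{6} \left(-8\right) = \frac{1}{3} - \frac{4}{3} = -1$)
$C = \frac{8}{11}$ ($C = \left(-8\right) \left(- \frac{1}{11}\right) = \frac{8}{11} \approx 0.72727$)
$p{\left(K,W \right)} = 0$ ($p{\left(K,W \right)} = -1 - -1 = -1 + 1 = 0$)
$Z{\left(b,O \right)} = \frac{b}{-230 + b}$ ($Z{\left(b,O \right)} = \frac{0 + b}{b - 230} = \frac{b}{-230 + b}$)
$13 Z{\left(200,-164 \right)} = 13 \frac{200}{-230 + 200} = 13 \frac{200}{-30} = 13 \cdot 200 \left(- \frac{1}{30}\right) = 13 \left(- \frac{20}{3}\right) = - \frac{260}{3}$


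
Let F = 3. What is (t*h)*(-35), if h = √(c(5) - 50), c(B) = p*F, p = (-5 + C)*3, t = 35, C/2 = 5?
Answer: -1225*I*√5 ≈ -2739.2*I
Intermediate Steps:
C = 10 (C = 2*5 = 10)
p = 15 (p = (-5 + 10)*3 = 5*3 = 15)
c(B) = 45 (c(B) = 15*3 = 45)
h = I*√5 (h = √(45 - 50) = √(-5) = I*√5 ≈ 2.2361*I)
(t*h)*(-35) = (35*(I*√5))*(-35) = (35*I*√5)*(-35) = -1225*I*√5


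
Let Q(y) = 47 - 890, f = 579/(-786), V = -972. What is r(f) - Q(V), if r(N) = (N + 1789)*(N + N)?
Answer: -61491879/34322 ≈ -1791.6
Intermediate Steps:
f = -193/262 (f = 579*(-1/786) = -193/262 ≈ -0.73664)
Q(y) = -843
r(N) = 2*N*(1789 + N) (r(N) = (1789 + N)*(2*N) = 2*N*(1789 + N))
r(f) - Q(V) = 2*(-193/262)*(1789 - 193/262) - 1*(-843) = 2*(-193/262)*(468525/262) + 843 = -90425325/34322 + 843 = -61491879/34322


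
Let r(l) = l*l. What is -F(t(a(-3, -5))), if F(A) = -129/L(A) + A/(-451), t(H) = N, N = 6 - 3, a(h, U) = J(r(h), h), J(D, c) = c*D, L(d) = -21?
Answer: -19372/3157 ≈ -6.1362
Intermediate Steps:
r(l) = l²
J(D, c) = D*c
a(h, U) = h³ (a(h, U) = h²*h = h³)
N = 3
t(H) = 3
F(A) = 43/7 - A/451 (F(A) = -129/(-21) + A/(-451) = -129*(-1/21) + A*(-1/451) = 43/7 - A/451)
-F(t(a(-3, -5))) = -(43/7 - 1/451*3) = -(43/7 - 3/451) = -1*19372/3157 = -19372/3157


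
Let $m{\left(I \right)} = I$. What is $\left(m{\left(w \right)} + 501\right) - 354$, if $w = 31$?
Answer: $178$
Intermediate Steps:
$\left(m{\left(w \right)} + 501\right) - 354 = \left(31 + 501\right) - 354 = 532 - 354 = 178$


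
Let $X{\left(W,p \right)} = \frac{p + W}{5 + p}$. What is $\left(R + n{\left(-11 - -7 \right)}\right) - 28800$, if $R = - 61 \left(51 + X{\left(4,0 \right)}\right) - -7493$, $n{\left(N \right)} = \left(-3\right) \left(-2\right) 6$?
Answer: $- \frac{122154}{5} \approx -24431.0$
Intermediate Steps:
$X{\left(W,p \right)} = \frac{W + p}{5 + p}$
$n{\left(N \right)} = 36$ ($n{\left(N \right)} = 6 \cdot 6 = 36$)
$R = \frac{21666}{5}$ ($R = - 61 \left(51 + \frac{4 + 0}{5 + 0}\right) - -7493 = - 61 \left(51 + \frac{1}{5} \cdot 4\right) + 7493 = - 61 \left(51 + \frac{4}{5}\right) + 7493 = \left(-61\right) \frac{259}{5} + 7493 = - \frac{15799}{5} + 7493 = \frac{21666}{5} \approx 4333.2$)
$\left(R + n{\left(-11 - -7 \right)}\right) - 28800 = \left(\frac{21666}{5} + 36\right) - 28800 = \frac{21846}{5} - 28800 = - \frac{122154}{5}$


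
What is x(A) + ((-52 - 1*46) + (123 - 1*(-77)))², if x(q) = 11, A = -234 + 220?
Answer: 10415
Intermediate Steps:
A = -14
x(A) + ((-52 - 1*46) + (123 - 1*(-77)))² = 11 + ((-52 - 1*46) + (123 - 1*(-77)))² = 11 + ((-52 - 46) + (123 + 77))² = 11 + (-98 + 200)² = 11 + 102² = 11 + 10404 = 10415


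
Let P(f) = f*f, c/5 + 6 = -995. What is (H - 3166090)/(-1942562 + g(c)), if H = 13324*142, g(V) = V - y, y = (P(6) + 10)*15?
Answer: 424694/649419 ≈ 0.65396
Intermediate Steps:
c = -5005 (c = -30 + 5*(-995) = -30 - 4975 = -5005)
P(f) = f²
y = 690 (y = (6² + 10)*15 = (36 + 10)*15 = 46*15 = 690)
g(V) = -690 + V (g(V) = V - 1*690 = V - 690 = -690 + V)
H = 1892008
(H - 3166090)/(-1942562 + g(c)) = (1892008 - 3166090)/(-1942562 + (-690 - 5005)) = -1274082/(-1942562 - 5695) = -1274082/(-1948257) = -1274082*(-1/1948257) = 424694/649419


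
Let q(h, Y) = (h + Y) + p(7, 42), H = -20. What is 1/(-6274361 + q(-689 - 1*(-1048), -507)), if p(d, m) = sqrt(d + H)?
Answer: -6274509/39369463191094 - I*sqrt(13)/39369463191094 ≈ -1.5938e-7 - 9.1582e-14*I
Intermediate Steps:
p(d, m) = sqrt(-20 + d) (p(d, m) = sqrt(d - 20) = sqrt(-20 + d))
q(h, Y) = Y + h + I*sqrt(13) (q(h, Y) = (h + Y) + sqrt(-20 + 7) = (Y + h) + sqrt(-13) = (Y + h) + I*sqrt(13) = Y + h + I*sqrt(13))
1/(-6274361 + q(-689 - 1*(-1048), -507)) = 1/(-6274361 + (-507 + (-689 - 1*(-1048)) + I*sqrt(13))) = 1/(-6274361 + (-507 + (-689 + 1048) + I*sqrt(13))) = 1/(-6274361 + (-507 + 359 + I*sqrt(13))) = 1/(-6274361 + (-148 + I*sqrt(13))) = 1/(-6274509 + I*sqrt(13))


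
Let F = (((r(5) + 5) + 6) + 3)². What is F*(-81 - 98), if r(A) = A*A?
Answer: -272259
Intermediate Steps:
r(A) = A²
F = 1521 (F = (((5² + 5) + 6) + 3)² = (((25 + 5) + 6) + 3)² = ((30 + 6) + 3)² = (36 + 3)² = 39² = 1521)
F*(-81 - 98) = 1521*(-81 - 98) = 1521*(-179) = -272259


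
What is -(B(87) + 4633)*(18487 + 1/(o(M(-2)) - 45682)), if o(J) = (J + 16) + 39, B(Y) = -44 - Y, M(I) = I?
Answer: -3797632035644/45629 ≈ -8.3228e+7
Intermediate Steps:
o(J) = 55 + J (o(J) = (16 + J) + 39 = 55 + J)
-(B(87) + 4633)*(18487 + 1/(o(M(-2)) - 45682)) = -((-44 - 1*87) + 4633)*(18487 + 1/((55 - 2) - 45682)) = -((-44 - 87) + 4633)*(18487 + 1/(53 - 45682)) = -(-131 + 4633)*(18487 + 1/(-45629)) = -4502*(18487 - 1/45629) = -4502*843543322/45629 = -1*3797632035644/45629 = -3797632035644/45629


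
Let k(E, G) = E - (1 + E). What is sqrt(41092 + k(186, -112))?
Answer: sqrt(41091) ≈ 202.71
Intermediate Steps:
k(E, G) = -1 (k(E, G) = E + (-1 - E) = -1)
sqrt(41092 + k(186, -112)) = sqrt(41092 - 1) = sqrt(41091)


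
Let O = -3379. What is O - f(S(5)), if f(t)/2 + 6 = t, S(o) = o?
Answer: -3377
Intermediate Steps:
f(t) = -12 + 2*t
O - f(S(5)) = -3379 - (-12 + 2*5) = -3379 - (-12 + 10) = -3379 - 1*(-2) = -3379 + 2 = -3377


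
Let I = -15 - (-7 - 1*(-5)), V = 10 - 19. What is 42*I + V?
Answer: -555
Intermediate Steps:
V = -9
I = -13 (I = -15 - (-7 + 5) = -15 - 1*(-2) = -15 + 2 = -13)
42*I + V = 42*(-13) - 9 = -546 - 9 = -555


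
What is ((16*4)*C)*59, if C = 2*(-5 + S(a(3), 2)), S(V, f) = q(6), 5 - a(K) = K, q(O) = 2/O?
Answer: -105728/3 ≈ -35243.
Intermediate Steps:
a(K) = 5 - K
S(V, f) = 1/3 (S(V, f) = 2/6 = 2*(1/6) = 1/3)
C = -28/3 (C = 2*(-5 + 1/3) = 2*(-14/3) = -28/3 ≈ -9.3333)
((16*4)*C)*59 = ((16*4)*(-28/3))*59 = (64*(-28/3))*59 = -1792/3*59 = -105728/3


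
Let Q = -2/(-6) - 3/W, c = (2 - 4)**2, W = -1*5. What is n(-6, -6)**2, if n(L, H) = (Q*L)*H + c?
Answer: 35344/25 ≈ 1413.8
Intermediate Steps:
W = -5
c = 4 (c = (-2)**2 = 4)
Q = 14/15 (Q = -2/(-6) - 3/(-5) = -2*(-1/6) - 3*(-1/5) = 1/3 + 3/5 = 14/15 ≈ 0.93333)
n(L, H) = 4 + 14*H*L/15 (n(L, H) = (14*L/15)*H + 4 = 14*H*L/15 + 4 = 4 + 14*H*L/15)
n(-6, -6)**2 = (4 + (14/15)*(-6)*(-6))**2 = (4 + 168/5)**2 = (188/5)**2 = 35344/25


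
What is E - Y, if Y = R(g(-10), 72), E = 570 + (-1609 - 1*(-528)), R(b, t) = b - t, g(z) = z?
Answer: -429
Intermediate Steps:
E = -511 (E = 570 + (-1609 + 528) = 570 - 1081 = -511)
Y = -82 (Y = -10 - 1*72 = -10 - 72 = -82)
E - Y = -511 - 1*(-82) = -511 + 82 = -429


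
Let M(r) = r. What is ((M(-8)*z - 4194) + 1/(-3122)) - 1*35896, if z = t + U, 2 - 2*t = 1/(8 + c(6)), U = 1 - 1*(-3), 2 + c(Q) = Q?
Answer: -375854461/9366 ≈ -40130.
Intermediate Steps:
c(Q) = -2 + Q
U = 4 (U = 1 + 3 = 4)
t = 23/24 (t = 1 - 1/(2*(8 + (-2 + 6))) = 1 - 1/(2*(8 + 4)) = 1 - 1/2/12 = 1 - 1/2*1/12 = 1 - 1/24 = 23/24 ≈ 0.95833)
z = 119/24 (z = 23/24 + 4 = 119/24 ≈ 4.9583)
((M(-8)*z - 4194) + 1/(-3122)) - 1*35896 = ((-8*119/24 - 4194) + 1/(-3122)) - 1*35896 = ((-119/3 - 4194) - 1/3122) - 35896 = (-12701/3 - 1/3122) - 35896 = -39652525/9366 - 35896 = -375854461/9366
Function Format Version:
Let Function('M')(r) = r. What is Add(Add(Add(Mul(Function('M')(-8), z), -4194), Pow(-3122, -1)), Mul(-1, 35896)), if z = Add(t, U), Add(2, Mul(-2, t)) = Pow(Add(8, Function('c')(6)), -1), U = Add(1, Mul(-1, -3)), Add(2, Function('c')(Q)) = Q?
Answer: Rational(-375854461, 9366) ≈ -40130.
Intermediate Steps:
Function('c')(Q) = Add(-2, Q)
U = 4 (U = Add(1, 3) = 4)
t = Rational(23, 24) (t = Add(1, Mul(Rational(-1, 2), Pow(Add(8, Add(-2, 6)), -1))) = Add(1, Mul(Rational(-1, 2), Pow(Add(8, 4), -1))) = Add(1, Mul(Rational(-1, 2), Pow(12, -1))) = Add(1, Mul(Rational(-1, 2), Rational(1, 12))) = Add(1, Rational(-1, 24)) = Rational(23, 24) ≈ 0.95833)
z = Rational(119, 24) (z = Add(Rational(23, 24), 4) = Rational(119, 24) ≈ 4.9583)
Add(Add(Add(Mul(Function('M')(-8), z), -4194), Pow(-3122, -1)), Mul(-1, 35896)) = Add(Add(Add(Mul(-8, Rational(119, 24)), -4194), Pow(-3122, -1)), Mul(-1, 35896)) = Add(Add(Add(Rational(-119, 3), -4194), Rational(-1, 3122)), -35896) = Add(Add(Rational(-12701, 3), Rational(-1, 3122)), -35896) = Add(Rational(-39652525, 9366), -35896) = Rational(-375854461, 9366)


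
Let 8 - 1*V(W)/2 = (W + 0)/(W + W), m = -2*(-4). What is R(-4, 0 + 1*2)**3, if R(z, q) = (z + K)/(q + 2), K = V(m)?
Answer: 1331/64 ≈ 20.797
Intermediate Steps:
m = 8
V(W) = 15 (V(W) = 16 - 2*(W + 0)/(W + W) = 16 - 2*W/(2*W) = 16 - 2*W*1/(2*W) = 16 - 2*1/2 = 16 - 1 = 15)
K = 15
R(z, q) = (15 + z)/(2 + q) (R(z, q) = (z + 15)/(q + 2) = (15 + z)/(2 + q))
R(-4, 0 + 1*2)**3 = ((15 - 4)/(2 + (0 + 1*2)))**3 = (11/(2 + (0 + 2)))**3 = (11/(2 + 2))**3 = (11/4)**3 = 1331/64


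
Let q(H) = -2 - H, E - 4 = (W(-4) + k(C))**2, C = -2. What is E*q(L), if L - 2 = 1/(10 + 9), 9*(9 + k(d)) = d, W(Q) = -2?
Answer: -810425/1539 ≈ -526.59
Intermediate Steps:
k(d) = -9 + d/9
E = 10525/81 (E = 4 + (-2 + (-9 + (1/9)*(-2)))**2 = 4 + (-2 + (-9 - 2/9))**2 = 4 + (-2 - 83/9)**2 = 4 + (-101/9)**2 = 4 + 10201/81 = 10525/81 ≈ 129.94)
L = 39/19 (L = 2 + 1/(10 + 9) = 2 + 1/19 = 39/19 ≈ 2.0526)
E*q(L) = 10525*(-2 - 1*39/19)/81 = 10525*(-2 - 39/19)/81 = (10525/81)*(-77/19) = -810425/1539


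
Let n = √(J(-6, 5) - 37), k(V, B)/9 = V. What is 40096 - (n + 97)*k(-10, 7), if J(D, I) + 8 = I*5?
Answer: 48826 + 180*I*√5 ≈ 48826.0 + 402.49*I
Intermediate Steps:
J(D, I) = -8 + 5*I (J(D, I) = -8 + I*5 = -8 + 5*I)
k(V, B) = 9*V
n = 2*I*√5 (n = √((-8 + 5*5) - 37) = √((-8 + 25) - 37) = √(17 - 37) = √(-20) = 2*I*√5 ≈ 4.4721*I)
40096 - (n + 97)*k(-10, 7) = 40096 - (2*I*√5 + 97)*9*(-10) = 40096 - (97 + 2*I*√5)*(-90) = 40096 - (-8730 - 180*I*√5) = 40096 + (8730 + 180*I*√5) = 48826 + 180*I*√5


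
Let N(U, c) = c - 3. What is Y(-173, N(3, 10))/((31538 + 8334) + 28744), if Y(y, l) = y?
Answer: -173/68616 ≈ -0.0025213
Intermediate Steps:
N(U, c) = -3 + c
Y(-173, N(3, 10))/((31538 + 8334) + 28744) = -173/((31538 + 8334) + 28744) = -173/(39872 + 28744) = -173/68616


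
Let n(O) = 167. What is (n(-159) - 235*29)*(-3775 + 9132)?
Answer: -35613336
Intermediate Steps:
(n(-159) - 235*29)*(-3775 + 9132) = (167 - 235*29)*(-3775 + 9132) = (167 - 6815)*5357 = -6648*5357 = -35613336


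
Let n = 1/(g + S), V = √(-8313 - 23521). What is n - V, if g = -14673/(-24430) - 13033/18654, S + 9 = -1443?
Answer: -113929305/165436522372 - I*√31834 ≈ -0.00068866 - 178.42*I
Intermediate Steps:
S = -1452 (S = -9 - 1443 = -1452)
g = -11171512/113929305 (g = -14673*(-1/24430) - 13033*1/18654 = 14673/24430 - 13033/18654 = -11171512/113929305 ≈ -0.098057)
V = I*√31834 (V = √(-31834) = I*√31834 ≈ 178.42*I)
n = -113929305/165436522372 (n = 1/(-11171512/113929305 - 1452) = 1/(-165436522372/113929305) = -113929305/165436522372 ≈ -0.00068866)
n - V = -113929305/165436522372 - I*√31834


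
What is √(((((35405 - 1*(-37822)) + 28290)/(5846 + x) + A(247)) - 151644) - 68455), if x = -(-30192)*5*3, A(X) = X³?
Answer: 3*√347188269440816974/458726 ≈ 3853.5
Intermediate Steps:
x = 452880 (x = -(-30192)*15 = -444*(-1020) = 452880)
√(((((35405 - 1*(-37822)) + 28290)/(5846 + x) + A(247)) - 151644) - 68455) = √(((((35405 - 1*(-37822)) + 28290)/(5846 + 452880) + 247³) - 151644) - 68455) = √(((((35405 + 37822) + 28290)/458726 + 15069223) - 151644) - 68455) = √((((73227 + 28290)*(1/458726) + 15069223) - 151644) - 68455) = √(((101517*(1/458726) + 15069223) - 151644) - 68455) = √(((101517/458726 + 15069223) - 151644) - 68455) = √((6912644491415/458726 - 151644) - 68455) = √(6843081445871/458726 - 68455) = √(6811679357541/458726) = 3*√347188269440816974/458726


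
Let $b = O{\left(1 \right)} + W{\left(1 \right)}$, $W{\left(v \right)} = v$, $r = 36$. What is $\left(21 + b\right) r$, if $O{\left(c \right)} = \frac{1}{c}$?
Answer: $828$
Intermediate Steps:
$b = 2$ ($b = 1^{-1} + 1 = 1 + 1 = 2$)
$\left(21 + b\right) r = \left(21 + 2\right) 36 = 23 \cdot 36 = 828$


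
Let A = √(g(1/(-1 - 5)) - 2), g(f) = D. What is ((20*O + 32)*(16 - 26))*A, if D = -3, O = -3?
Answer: 280*I*√5 ≈ 626.1*I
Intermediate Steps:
g(f) = -3
A = I*√5 (A = √(-3 - 2) = √(-5) = I*√5 ≈ 2.2361*I)
((20*O + 32)*(16 - 26))*A = ((20*(-3) + 32)*(16 - 26))*(I*√5) = ((-60 + 32)*(-10))*(I*√5) = (-28*(-10))*(I*√5) = 280*(I*√5) = 280*I*√5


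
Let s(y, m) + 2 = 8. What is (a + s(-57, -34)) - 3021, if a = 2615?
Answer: -400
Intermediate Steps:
s(y, m) = 6 (s(y, m) = -2 + 8 = 6)
(a + s(-57, -34)) - 3021 = (2615 + 6) - 3021 = 2621 - 3021 = -400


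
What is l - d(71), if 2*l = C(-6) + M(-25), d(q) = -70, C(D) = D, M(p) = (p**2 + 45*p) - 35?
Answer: -401/2 ≈ -200.50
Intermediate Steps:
M(p) = -35 + p**2 + 45*p
l = -541/2 (l = (-6 + (-35 + (-25)**2 + 45*(-25)))/2 = (-6 + (-35 + 625 - 1125))/2 = (-6 - 535)/2 = (1/2)*(-541) = -541/2 ≈ -270.50)
l - d(71) = -541/2 - 1*(-70) = -541/2 + 70 = -401/2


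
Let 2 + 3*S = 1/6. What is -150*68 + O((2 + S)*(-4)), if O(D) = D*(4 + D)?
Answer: -825500/81 ≈ -10191.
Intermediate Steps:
S = -11/18 (S = -⅔ + (⅓)/6 = -⅔ + (⅓)*(⅙) = -⅔ + 1/18 = -11/18 ≈ -0.61111)
-150*68 + O((2 + S)*(-4)) = -150*68 + ((2 - 11/18)*(-4))*(4 + (2 - 11/18)*(-4)) = -10200 + ((25/18)*(-4))*(4 + (25/18)*(-4)) = -10200 - 50*(4 - 50/9)/9 = -10200 - 50/9*(-14/9) = -10200 + 700/81 = -825500/81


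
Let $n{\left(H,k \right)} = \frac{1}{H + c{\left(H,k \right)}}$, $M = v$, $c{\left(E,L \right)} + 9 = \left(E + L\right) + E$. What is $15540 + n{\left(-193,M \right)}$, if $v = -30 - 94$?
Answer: $\frac{11064479}{712} \approx 15540.0$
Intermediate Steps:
$v = -124$
$c{\left(E,L \right)} = -9 + L + 2 E$ ($c{\left(E,L \right)} = -9 + \left(\left(E + L\right) + E\right) = -9 + \left(L + 2 E\right) = -9 + L + 2 E$)
$M = -124$
$n{\left(H,k \right)} = \frac{1}{-9 + k + 3 H}$ ($n{\left(H,k \right)} = \frac{1}{H + \left(-9 + k + 2 H\right)} = \frac{1}{-9 + k + 3 H}$)
$15540 + n{\left(-193,M \right)} = 15540 + \frac{1}{-9 - 124 + 3 \left(-193\right)} = 15540 + \frac{1}{-9 - 124 - 579} = 15540 + \frac{1}{-712} = 15540 - \frac{1}{712} = \frac{11064479}{712}$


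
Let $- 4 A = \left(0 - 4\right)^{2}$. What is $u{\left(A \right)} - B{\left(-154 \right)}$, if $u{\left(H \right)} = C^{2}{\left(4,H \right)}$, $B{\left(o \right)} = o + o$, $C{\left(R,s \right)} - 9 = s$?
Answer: $333$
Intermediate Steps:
$A = -4$ ($A = - \frac{\left(0 - 4\right)^{2}}{4} = - \frac{\left(-4\right)^{2}}{4} = \left(- \frac{1}{4}\right) 16 = -4$)
$C{\left(R,s \right)} = 9 + s$
$B{\left(o \right)} = 2 o$
$u{\left(H \right)} = \left(9 + H\right)^{2}$
$u{\left(A \right)} - B{\left(-154 \right)} = \left(9 - 4\right)^{2} - 2 \left(-154\right) = 5^{2} - -308 = 25 + 308 = 333$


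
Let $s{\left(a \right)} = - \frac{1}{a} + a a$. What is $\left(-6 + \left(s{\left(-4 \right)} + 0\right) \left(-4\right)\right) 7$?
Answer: $-497$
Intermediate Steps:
$s{\left(a \right)} = a^{2} - \frac{1}{a}$ ($s{\left(a \right)} = - \frac{1}{a} + a^{2} = a^{2} - \frac{1}{a}$)
$\left(-6 + \left(s{\left(-4 \right)} + 0\right) \left(-4\right)\right) 7 = \left(-6 + \left(\frac{-1 + \left(-4\right)^{3}}{-4} + 0\right) \left(-4\right)\right) 7 = \left(-6 + \left(- \frac{-1 - 64}{4} + 0\right) \left(-4\right)\right) 7 = \left(-6 + \left(\left(- \frac{1}{4}\right) \left(-65\right) + 0\right) \left(-4\right)\right) 7 = \left(-6 + \left(\frac{65}{4} + 0\right) \left(-4\right)\right) 7 = \left(-6 + \frac{65}{4} \left(-4\right)\right) 7 = \left(-6 - 65\right) 7 = \left(-71\right) 7 = -497$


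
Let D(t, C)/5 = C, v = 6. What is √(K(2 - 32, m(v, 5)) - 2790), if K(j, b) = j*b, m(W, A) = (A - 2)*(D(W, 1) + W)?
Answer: 6*I*√105 ≈ 61.482*I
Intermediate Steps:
D(t, C) = 5*C
m(W, A) = (-2 + A)*(5 + W) (m(W, A) = (A - 2)*(5*1 + W) = (-2 + A)*(5 + W))
K(j, b) = b*j
√(K(2 - 32, m(v, 5)) - 2790) = √((-10 - 2*6 + 5*5 + 5*6)*(2 - 32) - 2790) = √((-10 - 12 + 25 + 30)*(-30) - 2790) = √(33*(-30) - 2790) = √(-990 - 2790) = √(-3780) = 6*I*√105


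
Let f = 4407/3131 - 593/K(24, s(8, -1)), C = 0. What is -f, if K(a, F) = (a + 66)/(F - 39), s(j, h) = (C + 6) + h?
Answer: -31761926/140895 ≈ -225.43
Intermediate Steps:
s(j, h) = 6 + h (s(j, h) = (0 + 6) + h = 6 + h)
K(a, F) = (66 + a)/(-39 + F)
f = 31761926/140895 (f = 4407/3131 - 593*(-39 + (6 - 1))/(66 + 24) = 4407*(1/3131) - 593/(90/(-39 + 5)) = 4407/3131 - 593/(90/(-34)) = 4407/3131 - 593/((-1/34*90)) = 4407/3131 - 593/(-45/17) = 4407/3131 - 593*(-17/45) = 4407/3131 + 10081/45 = 31761926/140895 ≈ 225.43)
-f = -1*31761926/140895 = -31761926/140895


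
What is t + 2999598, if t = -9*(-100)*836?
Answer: 3751998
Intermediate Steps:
t = 752400 (t = 900*836 = 752400)
t + 2999598 = 752400 + 2999598 = 3751998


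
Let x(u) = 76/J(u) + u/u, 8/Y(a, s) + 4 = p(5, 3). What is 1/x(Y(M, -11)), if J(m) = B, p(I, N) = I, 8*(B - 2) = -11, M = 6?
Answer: 5/613 ≈ 0.0081566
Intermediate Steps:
B = 5/8 (B = 2 + (1/8)*(-11) = 2 - 11/8 = 5/8 ≈ 0.62500)
J(m) = 5/8
Y(a, s) = 8 (Y(a, s) = 8/(-4 + 5) = 8/1 = 8*1 = 8)
x(u) = 613/5 (x(u) = 76/(5/8) + u/u = 76*(8/5) + 1 = 608/5 + 1 = 613/5)
1/x(Y(M, -11)) = 1/(613/5) = 5/613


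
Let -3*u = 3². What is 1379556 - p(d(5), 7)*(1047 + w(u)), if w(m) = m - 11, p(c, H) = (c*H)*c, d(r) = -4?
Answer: 1263860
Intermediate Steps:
p(c, H) = H*c² (p(c, H) = (H*c)*c = H*c²)
u = -3 (u = -⅓*3² = -⅓*9 = -3)
w(m) = -11 + m
1379556 - p(d(5), 7)*(1047 + w(u)) = 1379556 - 7*(-4)²*(1047 + (-11 - 3)) = 1379556 - 7*16*(1047 - 14) = 1379556 - 112*1033 = 1379556 - 1*115696 = 1379556 - 115696 = 1263860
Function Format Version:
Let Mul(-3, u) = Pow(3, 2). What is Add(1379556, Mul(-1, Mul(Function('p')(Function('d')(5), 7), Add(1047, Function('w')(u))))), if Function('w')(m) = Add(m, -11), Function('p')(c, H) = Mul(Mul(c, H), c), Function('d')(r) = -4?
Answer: 1263860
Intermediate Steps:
Function('p')(c, H) = Mul(H, Pow(c, 2)) (Function('p')(c, H) = Mul(Mul(H, c), c) = Mul(H, Pow(c, 2)))
u = -3 (u = Mul(Rational(-1, 3), Pow(3, 2)) = Mul(Rational(-1, 3), 9) = -3)
Function('w')(m) = Add(-11, m)
Add(1379556, Mul(-1, Mul(Function('p')(Function('d')(5), 7), Add(1047, Function('w')(u))))) = Add(1379556, Mul(-1, Mul(Mul(7, Pow(-4, 2)), Add(1047, Add(-11, -3))))) = Add(1379556, Mul(-1, Mul(Mul(7, 16), Add(1047, -14)))) = Add(1379556, Mul(-1, Mul(112, 1033))) = Add(1379556, Mul(-1, 115696)) = Add(1379556, -115696) = 1263860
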